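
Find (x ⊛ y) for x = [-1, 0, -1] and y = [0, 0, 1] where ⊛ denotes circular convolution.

(x ⊛ y)[n] = Σ(m=0 to 2) x[m] · y[(n-m) mod 3]

Computing each output sample:
(x ⊛ y)[0] = 0
(x ⊛ y)[1] = -1
(x ⊛ y)[2] = -1

x ⊛ y = [0, -1, -1]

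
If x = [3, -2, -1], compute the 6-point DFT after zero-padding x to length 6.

Original 3-point DFT: [0, 4.5000+0.8660i, 4.5000-0.8660i]
Zero-padded 6-point DFT provides frequency interpolation.

DFT_6([x, 0, ...]) = [0, 2.5000+2.5981i, 4.5000+0.8660i, 4, 4.5000-0.8660i, 2.5000-2.5981i]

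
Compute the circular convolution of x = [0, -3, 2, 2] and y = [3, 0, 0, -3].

(x ⊛ y)[n] = Σ(m=0 to 3) x[m] · y[(n-m) mod 4]

Computing each output sample:
(x ⊛ y)[0] = 9
(x ⊛ y)[1] = -15
(x ⊛ y)[2] = 0
(x ⊛ y)[3] = 6

x ⊛ y = [9, -15, 0, 6]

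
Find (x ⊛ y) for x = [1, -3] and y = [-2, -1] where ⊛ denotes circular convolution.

(x ⊛ y)[n] = Σ(m=0 to 1) x[m] · y[(n-m) mod 2]

Computing each output sample:
(x ⊛ y)[0] = 1
(x ⊛ y)[1] = 5

x ⊛ y = [1, 5]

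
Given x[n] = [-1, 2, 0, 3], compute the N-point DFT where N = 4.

X[k] = Σ(n=0 to 3) x[n] · ω_4^(nk)
where ω_4 = e^(-2πi/4)

Computing each X[k]:
X[0] = 4
X[1] = -1+1i
X[2] = -6
X[3] = -1-1i

X = [4, -1+1i, -6, -1-1i]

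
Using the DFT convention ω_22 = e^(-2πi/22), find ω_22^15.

ω_22^15 = e^(-2πi·15/22)
= cos(-2π·15/22) + i·sin(-2π·15/22)
= cos(-30π/22) + i·sin(-30π/22)

ω_22^15 = cos(-30π/22) + i·sin(-30π/22) = -0.4154+0.9096i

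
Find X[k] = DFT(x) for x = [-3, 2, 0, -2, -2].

X[k] = Σ(n=0 to 4) x[n] · ω_5^(nk)
where ω_5 = e^(-2πi/5)

Computing each X[k]:
X[0] = -5
X[1] = -1.3820-4.9798i
X[2] = -3.6180-0.4490i
X[3] = -3.6180+0.4490i
X[4] = -1.3820+4.9798i

X = [-5, -1.3820-4.9798i, -3.6180-0.4490i, -3.6180+0.4490i, -1.3820+4.9798i]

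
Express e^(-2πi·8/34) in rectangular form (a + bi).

ω_34^8 = e^(-2πi·8/34)
= cos(-2π·8/34) + i·sin(-2π·8/34)
= cos(-16π/34) + i·sin(-16π/34)

ω_34^8 = cos(-16π/34) + i·sin(-16π/34) = 0.0923-0.9957i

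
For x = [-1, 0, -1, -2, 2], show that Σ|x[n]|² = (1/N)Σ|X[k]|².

Time domain:
Σ|x[n]|² = |-1|² + |0|² + |-1|² + |-2|² + |2|² = 10.0000

Frequency domain:
(1/5)Σ|X[k]|² = (1/5)(|-2|² + |2.0451+1.3143i|² + |-3.5451+2.1266i|² + |-3.5451-2.1266i|² + |2.0451-1.3143i|²) = (1/5)·50.0000 = 10.0000

Both sides agree, confirming Parseval's theorem.

Σ|x[n]|² = (1/N)Σ|X[k]|² = 10.0000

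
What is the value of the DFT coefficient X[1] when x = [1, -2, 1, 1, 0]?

X[1] = Σ(n=0 to 4) x[n] · ω_5^(1n) where ω_5 = e^(-2πi/5)
= (1)·ω_5^0 + (-2)·ω_5^1 + (1)·ω_5^2 + (1)·ω_5^3 + (0)·ω_5^4

X[1] = -1.2361+1.9021i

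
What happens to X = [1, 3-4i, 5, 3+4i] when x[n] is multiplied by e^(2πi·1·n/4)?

Modulation property: DFT(ω_4^(-1n)·x[n]) = X[(k-1) mod 4], so circularly shift X by 1 positions.

X[k-1] = [3+4i, 1, 3-4i, 5]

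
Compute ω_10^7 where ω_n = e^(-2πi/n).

ω_10^7 = e^(-2πi·7/10)
= cos(-2π·7/10) + i·sin(-2π·7/10)
= cos(-14π/10) + i·sin(-14π/10)

ω_10^7 = cos(-14π/10) + i·sin(-14π/10) = -0.3090+0.9511i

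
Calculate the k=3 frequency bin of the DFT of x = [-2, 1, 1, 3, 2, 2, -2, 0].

X[3] = Σ(n=0 to 7) x[n] · ω_8^(3n) where ω_8 = e^(-2πi/8)
= (-2)·ω_8^0 + (1)·ω_8^3 + (1)·ω_8^6 + (3)·ω_8^9 + (2)·ω_8^12 + (2)·ω_8^15 + (-2)·ω_8^18 + (0)·ω_8^21

X[3] = -1.1716+1.5858i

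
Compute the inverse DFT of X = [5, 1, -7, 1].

x[n] = (1/4) Σ(k=0 to 3) X[k] · e^(2πikn/4)

Computing each x[n]:
x[0] = 0
x[1] = 3
x[2] = -1
x[3] = 3

x = [0, 3, -1, 3]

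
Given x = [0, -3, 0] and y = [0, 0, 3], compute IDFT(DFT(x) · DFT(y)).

(x ⊛ y)[n] = Σ(m=0 to 2) x[m] · y[(n-m) mod 3]

Computing each output sample:
(x ⊛ y)[0] = -9
(x ⊛ y)[1] = 0
(x ⊛ y)[2] = 0

x ⊛ y = [-9, 0, 0]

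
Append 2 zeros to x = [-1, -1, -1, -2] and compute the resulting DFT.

Original 4-point DFT: [-5, -1i, 1, 1i]
Zero-padded 6-point DFT provides frequency interpolation.

DFT_6([x, 0, ...]) = [-5, 1.0000+1.7321i, -2, 1, -2, 1.0000-1.7321i]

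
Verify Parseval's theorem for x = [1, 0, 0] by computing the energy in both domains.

Time domain:
Σ|x[n]|² = |1|² + |0|² + |0|² = 1.0000

Frequency domain:
(1/3)Σ|X[k]|² = (1/3)(|1|² + |1|² + |1|²) = (1/3)·3.0000 = 1.0000

Both sides agree, confirming Parseval's theorem.

Σ|x[n]|² = (1/N)Σ|X[k]|² = 1.0000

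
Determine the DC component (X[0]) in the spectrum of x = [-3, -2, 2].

X[0] = Σ(n=0 to 2) x[n] · ω_3^0 = Σ x[n]
= (-3) + (-2) + (2)

X[0] = -3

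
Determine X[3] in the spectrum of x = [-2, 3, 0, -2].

X[3] = Σ(n=0 to 3) x[n] · ω_4^(3n) where ω_4 = e^(-2πi/4)
= (-2)·ω_4^0 + (3)·ω_4^3 + (0)·ω_4^6 + (-2)·ω_4^9

X[3] = -2+5i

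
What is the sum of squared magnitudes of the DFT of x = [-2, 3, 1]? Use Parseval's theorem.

Parseval: Σ|x[n]|² = (1/N)Σ|X[k]|², so Σ|X[k]|² = N·Σ|x[n]|² = 3·14.0000

Σ|X[k]|² = N·Σ|x[n]|² = 3·14.0000 = 42.0000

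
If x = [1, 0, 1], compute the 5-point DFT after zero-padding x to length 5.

Original 3-point DFT: [2, 0.5000+0.8660i, 0.5000-0.8660i]
Zero-padded 5-point DFT provides frequency interpolation.

DFT_5([x, 0, ...]) = [2, 0.1910-0.5878i, 1.3090+0.9511i, 1.3090-0.9511i, 0.1910+0.5878i]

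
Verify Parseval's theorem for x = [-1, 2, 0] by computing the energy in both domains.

Time domain:
Σ|x[n]|² = |-1|² + |2|² + |0|² = 5.0000

Frequency domain:
(1/3)Σ|X[k]|² = (1/3)(|1|² + |-2.0000-1.7321i|² + |-2.0000+1.7321i|²) = (1/3)·15.0000 = 5.0000

Both sides agree, confirming Parseval's theorem.

Σ|x[n]|² = (1/N)Σ|X[k]|² = 5.0000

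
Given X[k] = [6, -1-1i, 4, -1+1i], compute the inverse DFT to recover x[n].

x[n] = (1/4) Σ(k=0 to 3) X[k] · e^(2πikn/4)

Computing each x[n]:
x[0] = 2
x[1] = 1
x[2] = 3
x[3] = 0

x = [2, 1, 3, 0]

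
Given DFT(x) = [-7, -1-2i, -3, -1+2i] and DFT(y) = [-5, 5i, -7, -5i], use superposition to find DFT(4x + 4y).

By linearity: DFT(4x + 4y) = 4·DFT(x) + 4·DFT(y)
= 4·[-7, -1-2i, -3, -1+2i] + 4·[-5, 5i, -7, -5i]

Computing element-wise:
Z[0] = 4·(-7) + 4·(-5) = -48
Z[1] = 4·(-1-2i) + 4·(5i) = -4+12i
Z[2] = 4·(-3) + 4·(-7) = -40
Z[3] = 4·(-1+2i) + 4·(-5i) = -4-12i

DFT(4x + 4y) = 4·X + 4·Y = [-48, -4+12i, -40, -4-12i]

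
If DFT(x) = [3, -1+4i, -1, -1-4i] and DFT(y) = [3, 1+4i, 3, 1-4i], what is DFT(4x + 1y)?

By linearity: DFT(4x + 1y) = 4·DFT(x) + 1·DFT(y)
= 4·[3, -1+4i, -1, -1-4i] + 1·[3, 1+4i, 3, 1-4i]

Computing element-wise:
Z[0] = 4·(3) + 1·(3) = 15
Z[1] = 4·(-1+4i) + 1·(1+4i) = -3+20i
Z[2] = 4·(-1) + 1·(3) = -1
Z[3] = 4·(-1-4i) + 1·(1-4i) = -3-20i

DFT(4x + 1y) = 4·X + 1·Y = [15, -3+20i, -1, -3-20i]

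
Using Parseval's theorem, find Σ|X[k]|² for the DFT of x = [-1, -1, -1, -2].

Parseval: Σ|x[n]|² = (1/N)Σ|X[k]|², so Σ|X[k]|² = N·Σ|x[n]|² = 4·7.0000

Σ|X[k]|² = N·Σ|x[n]|² = 4·7.0000 = 28.0000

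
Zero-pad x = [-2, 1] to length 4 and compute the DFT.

Original 2-point DFT: [-1, -3]
Zero-padded 4-point DFT provides frequency interpolation.

DFT_4([x, 0, ...]) = [-1, -2-1i, -3, -2+1i]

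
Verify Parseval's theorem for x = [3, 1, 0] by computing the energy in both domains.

Time domain:
Σ|x[n]|² = |3|² + |1|² + |0|² = 10.0000

Frequency domain:
(1/3)Σ|X[k]|² = (1/3)(|4|² + |2.5000-0.8660i|² + |2.5000+0.8660i|²) = (1/3)·30.0000 = 10.0000

Both sides agree, confirming Parseval's theorem.

Σ|x[n]|² = (1/N)Σ|X[k]|² = 10.0000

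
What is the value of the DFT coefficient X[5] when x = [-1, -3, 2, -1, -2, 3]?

X[5] = Σ(n=0 to 5) x[n] · ω_6^(5n) where ω_6 = e^(-2πi/6)
= (-1)·ω_6^0 + (-3)·ω_6^5 + (2)·ω_6^10 + (-1)·ω_6^15 + (-2)·ω_6^20 + (3)·ω_6^25

X[5] = -1.7321i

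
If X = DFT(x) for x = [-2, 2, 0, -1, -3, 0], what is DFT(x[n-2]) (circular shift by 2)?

Time shift by 2: X_shifted[k] = ω_6^(2k) · X[k]
Shifted x = [-3, 0, -2, 2, 0, -1]

DFT(x[n-2]) = [-4, -4.5000+0.8660i, 0.5000-2.5981i, -6, 0.5000+2.5981i, -4.5000-0.8660i]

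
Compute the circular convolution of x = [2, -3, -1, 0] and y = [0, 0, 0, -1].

(x ⊛ y)[n] = Σ(m=0 to 3) x[m] · y[(n-m) mod 4]

Computing each output sample:
(x ⊛ y)[0] = 3
(x ⊛ y)[1] = 1
(x ⊛ y)[2] = 0
(x ⊛ y)[3] = -2

x ⊛ y = [3, 1, 0, -2]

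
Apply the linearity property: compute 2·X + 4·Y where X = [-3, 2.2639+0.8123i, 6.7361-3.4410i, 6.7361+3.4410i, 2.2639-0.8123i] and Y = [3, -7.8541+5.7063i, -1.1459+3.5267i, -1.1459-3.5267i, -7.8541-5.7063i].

By linearity: DFT(2x + 4y) = 2·DFT(x) + 4·DFT(y)
= 2·[-3, 2.2639+0.8123i, 6.7361-3.4410i, 6.7361+3.4410i, 2.2639-0.8123i] + 4·[3, -7.8541+5.7063i, -1.1459+3.5267i, -1.1459-3.5267i, -7.8541-5.7063i]

Computing element-wise:
Z[0] = 2·(-3) + 4·(3) = 6
Z[1] = 2·(2.2639+0.8123i) + 4·(-7.8541+5.7063i) = -26.8886+24.4498i
Z[2] = 2·(6.7361-3.4410i) + 4·(-1.1459+3.5267i) = 8.8886+7.2248i
Z[3] = 2·(6.7361+3.4410i) + 4·(-1.1459-3.5267i) = 8.8886-7.2248i
Z[4] = 2·(2.2639-0.8123i) + 4·(-7.8541-5.7063i) = -26.8886-24.4498i

DFT(2x + 4y) = 2·X + 4·Y = [6, -26.8886+24.4498i, 8.8886+7.2248i, 8.8886-7.2248i, -26.8886-24.4498i]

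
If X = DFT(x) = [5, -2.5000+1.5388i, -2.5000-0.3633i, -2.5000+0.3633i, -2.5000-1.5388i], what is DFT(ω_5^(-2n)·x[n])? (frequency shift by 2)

Modulation property: DFT(ω_5^(-2n)·x[n]) = X[(k-2) mod 5], so circularly shift X by 2 positions.

X[k-2] = [-2.5000+0.3633i, -2.5000-1.5388i, 5, -2.5000+1.5388i, -2.5000-0.3633i]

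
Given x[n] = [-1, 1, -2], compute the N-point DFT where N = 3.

X[k] = Σ(n=0 to 2) x[n] · ω_3^(nk)
where ω_3 = e^(-2πi/3)

Computing each X[k]:
X[0] = -2
X[1] = -0.5000-2.5981i
X[2] = -0.5000+2.5981i

X = [-2, -0.5000-2.5981i, -0.5000+2.5981i]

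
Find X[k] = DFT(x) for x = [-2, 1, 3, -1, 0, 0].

X[k] = Σ(n=0 to 5) x[n] · ω_6^(nk)
where ω_6 = e^(-2πi/6)

Computing each X[k]:
X[0] = 1
X[1] = -2.0000-3.4641i
X[2] = -5.0000+1.7321i
X[3] = 1
X[4] = -5.0000-1.7321i
X[5] = -2.0000+3.4641i

X = [1, -2.0000-3.4641i, -5.0000+1.7321i, 1, -5.0000-1.7321i, -2.0000+3.4641i]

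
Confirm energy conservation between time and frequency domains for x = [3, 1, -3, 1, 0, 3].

Time domain:
Σ|x[n]|² = |3|² + |1|² + |-3|² + |1|² + |0|² + |3|² = 29.0000

Frequency domain:
(1/6)Σ|X[k]|² = (1/6)(|5|² + |5.5000+4.3301i|² + |3.5000-0.8660i|² + |-5|² + |3.5000+0.8660i|² + |5.5000-4.3301i|²) = (1/6)·174.0000 = 29.0000

Both sides agree, confirming Parseval's theorem.

Σ|x[n]|² = (1/N)Σ|X[k]|² = 29.0000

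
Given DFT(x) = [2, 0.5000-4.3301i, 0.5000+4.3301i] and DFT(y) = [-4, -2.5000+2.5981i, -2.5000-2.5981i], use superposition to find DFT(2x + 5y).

By linearity: DFT(2x + 5y) = 2·DFT(x) + 5·DFT(y)
= 2·[2, 0.5000-4.3301i, 0.5000+4.3301i] + 5·[-4, -2.5000+2.5981i, -2.5000-2.5981i]

Computing element-wise:
Z[0] = 2·(2) + 5·(-4) = -16
Z[1] = 2·(0.5000-4.3301i) + 5·(-2.5000+2.5981i) = -11.5000+4.3303i
Z[2] = 2·(0.5000+4.3301i) + 5·(-2.5000-2.5981i) = -11.5000-4.3303i

DFT(2x + 5y) = 2·X + 5·Y = [-16, -11.5000+4.3303i, -11.5000-4.3303i]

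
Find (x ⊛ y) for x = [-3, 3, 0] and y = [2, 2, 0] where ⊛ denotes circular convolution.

(x ⊛ y)[n] = Σ(m=0 to 2) x[m] · y[(n-m) mod 3]

Computing each output sample:
(x ⊛ y)[0] = -6
(x ⊛ y)[1] = 0
(x ⊛ y)[2] = 6

x ⊛ y = [-6, 0, 6]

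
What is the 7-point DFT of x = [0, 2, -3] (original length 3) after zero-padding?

Original 3-point DFT: [-1, 0.5000-4.3301i, 0.5000+4.3301i]
Zero-padded 7-point DFT provides frequency interpolation.

DFT_7([x, 0, ...]) = [-1, 1.9145+1.3611i, 2.2579-3.2515i, -3.6724-3.2133i, -3.6724+3.2133i, 2.2579+3.2515i, 1.9145-1.3611i]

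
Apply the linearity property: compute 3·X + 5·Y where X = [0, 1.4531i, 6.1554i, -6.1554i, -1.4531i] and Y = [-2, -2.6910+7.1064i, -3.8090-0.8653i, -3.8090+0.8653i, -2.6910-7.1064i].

By linearity: DFT(3x + 5y) = 3·DFT(x) + 5·DFT(y)
= 3·[0, 1.4531i, 6.1554i, -6.1554i, -1.4531i] + 5·[-2, -2.6910+7.1064i, -3.8090-0.8653i, -3.8090+0.8653i, -2.6910-7.1064i]

Computing element-wise:
Z[0] = 3·(0) + 5·(-2) = -10
Z[1] = 3·(1.4531i) + 5·(-2.6910+7.1064i) = -13.4550+39.8913i
Z[2] = 3·(6.1554i) + 5·(-3.8090-0.8653i) = -19.0450+14.1397i
Z[3] = 3·(-6.1554i) + 5·(-3.8090+0.8653i) = -19.0450-14.1397i
Z[4] = 3·(-1.4531i) + 5·(-2.6910-7.1064i) = -13.4550-39.8913i

DFT(3x + 5y) = 3·X + 5·Y = [-10, -13.4550+39.8913i, -19.0450+14.1397i, -19.0450-14.1397i, -13.4550-39.8913i]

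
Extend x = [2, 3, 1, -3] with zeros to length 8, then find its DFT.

Original 4-point DFT: [3, 1-6i, 3, 1+6i]
Zero-padded 8-point DFT provides frequency interpolation.

DFT_8([x, 0, ...]) = [3, 6.2426-1.0000i, 1-6i, -2.2426+1.0000i, 3, -2.2426-1.0000i, 1+6i, 6.2426+1.0000i]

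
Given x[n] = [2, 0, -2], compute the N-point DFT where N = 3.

X[k] = Σ(n=0 to 2) x[n] · ω_3^(nk)
where ω_3 = e^(-2πi/3)

Computing each X[k]:
X[0] = 0
X[1] = 3.0000-1.7321i
X[2] = 3.0000+1.7321i

X = [0, 3.0000-1.7321i, 3.0000+1.7321i]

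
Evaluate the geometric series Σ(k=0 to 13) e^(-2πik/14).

Sum of all nth roots of unity equals 0 for n > 1 (geometric series with r ≠ 1).

0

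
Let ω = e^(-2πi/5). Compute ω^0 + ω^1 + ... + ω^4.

Sum of all nth roots of unity equals 0 for n > 1 (geometric series with r ≠ 1).

0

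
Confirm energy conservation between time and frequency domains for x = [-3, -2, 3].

Time domain:
Σ|x[n]|² = |-3|² + |-2|² + |3|² = 22.0000

Frequency domain:
(1/3)Σ|X[k]|² = (1/3)(|-2|² + |-3.5000+4.3301i|² + |-3.5000-4.3301i|²) = (1/3)·66.0000 = 22.0000

Both sides agree, confirming Parseval's theorem.

Σ|x[n]|² = (1/N)Σ|X[k]|² = 22.0000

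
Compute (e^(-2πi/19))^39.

Since ω_19^19 = 1, powers reduce modulo 19.
39 mod 19 = 1
So ω_19^39 = ω_19^1 = e^(-2πi·1/19)

ω_19^39 = ω_19^1 = 0.9458-0.3247i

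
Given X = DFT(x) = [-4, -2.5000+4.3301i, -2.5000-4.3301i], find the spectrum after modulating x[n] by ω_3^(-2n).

Modulation property: DFT(ω_3^(-2n)·x[n]) = X[(k-2) mod 3], so circularly shift X by 2 positions.

X[k-2] = [-2.5000+4.3301i, -2.5000-4.3301i, -4]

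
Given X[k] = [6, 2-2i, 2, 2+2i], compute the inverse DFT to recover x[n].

x[n] = (1/4) Σ(k=0 to 3) X[k] · e^(2πikn/4)

Computing each x[n]:
x[0] = 3
x[1] = 2
x[2] = 1
x[3] = 0

x = [3, 2, 1, 0]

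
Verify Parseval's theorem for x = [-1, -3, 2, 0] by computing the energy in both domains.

Time domain:
Σ|x[n]|² = |-1|² + |-3|² + |2|² + |0|² = 14.0000

Frequency domain:
(1/4)Σ|X[k]|² = (1/4)(|-2|² + |-3+3i|² + |4|² + |-3-3i|²) = (1/4)·56.0000 = 14.0000

Both sides agree, confirming Parseval's theorem.

Σ|x[n]|² = (1/N)Σ|X[k]|² = 14.0000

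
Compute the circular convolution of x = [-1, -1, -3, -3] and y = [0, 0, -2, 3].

(x ⊛ y)[n] = Σ(m=0 to 3) x[m] · y[(n-m) mod 4]

Computing each output sample:
(x ⊛ y)[0] = 3
(x ⊛ y)[1] = -3
(x ⊛ y)[2] = -7
(x ⊛ y)[3] = -1

x ⊛ y = [3, -3, -7, -1]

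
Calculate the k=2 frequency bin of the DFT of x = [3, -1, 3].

X[2] = Σ(n=0 to 2) x[n] · ω_3^(2n) where ω_3 = e^(-2πi/3)
= (3)·ω_3^0 + (-1)·ω_3^2 + (3)·ω_3^4

X[2] = 2.0000-3.4641i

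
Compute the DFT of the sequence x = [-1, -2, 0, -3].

X[k] = Σ(n=0 to 3) x[n] · ω_4^(nk)
where ω_4 = e^(-2πi/4)

Computing each X[k]:
X[0] = -6
X[1] = -1-1i
X[2] = 4
X[3] = -1+1i

X = [-6, -1-1i, 4, -1+1i]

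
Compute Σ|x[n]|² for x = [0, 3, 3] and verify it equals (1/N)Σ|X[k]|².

Time domain:
Σ|x[n]|² = |0|² + |3|² + |3|² = 18.0000

Frequency domain:
(1/3)Σ|X[k]|² = (1/3)(|6|² + |-3|² + |-3|²) = (1/3)·54.0000 = 18.0000

Both sides agree, confirming Parseval's theorem.

Σ|x[n]|² = (1/N)Σ|X[k]|² = 18.0000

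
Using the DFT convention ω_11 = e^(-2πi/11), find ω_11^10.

ω_11^10 = e^(-2πi·10/11)
= cos(-2π·10/11) + i·sin(-2π·10/11)
= cos(-20π/11) + i·sin(-20π/11)

ω_11^10 = cos(-20π/11) + i·sin(-20π/11) = 0.8413+0.5406i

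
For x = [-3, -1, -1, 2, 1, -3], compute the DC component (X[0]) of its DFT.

X[0] = Σ(n=0 to 5) x[n] · ω_6^0 = Σ x[n]
= (-3) + (-1) + (-1) + (2) + (1) + (-3)

X[0] = -5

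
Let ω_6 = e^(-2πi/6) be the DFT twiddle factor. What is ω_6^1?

ω_6^1 = e^(-2πi·1/6)
= cos(-2π·1/6) + i·sin(-2π·1/6)
= cos(-2π/6) + i·sin(-2π/6)

ω_6^1 = cos(-2π/6) + i·sin(-2π/6) = 0.5000-0.8660i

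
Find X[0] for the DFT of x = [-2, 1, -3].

X[0] = Σ(n=0 to 2) x[n] · ω_3^0 = Σ x[n]
= (-2) + (1) + (-3)

X[0] = -4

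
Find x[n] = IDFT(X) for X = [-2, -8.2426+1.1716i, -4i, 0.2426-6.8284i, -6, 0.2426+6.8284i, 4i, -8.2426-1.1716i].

x[n] = (1/8) Σ(k=0 to 7) X[k] · e^(2πikn/8)

Computing each x[n]:
x[0] = -3
x[1] = 1
x[2] = -3
x[3] = 2
x[4] = 1
x[5] = 2
x[6] = 1
x[7] = -3

x = [-3, 1, -3, 2, 1, 2, 1, -3]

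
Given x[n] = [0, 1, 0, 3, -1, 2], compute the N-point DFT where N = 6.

X[k] = Σ(n=0 to 5) x[n] · ω_6^(nk)
where ω_6 = e^(-2πi/6)

Computing each X[k]:
X[0] = 5
X[1] = -1
X[2] = 2.0000+1.7321i
X[3] = -7
X[4] = 2.0000-1.7321i
X[5] = -1

X = [5, -1, 2.0000+1.7321i, -7, 2.0000-1.7321i, -1]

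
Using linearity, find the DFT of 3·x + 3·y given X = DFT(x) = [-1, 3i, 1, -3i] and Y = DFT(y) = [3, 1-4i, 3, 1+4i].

By linearity: DFT(3x + 3y) = 3·DFT(x) + 3·DFT(y)
= 3·[-1, 3i, 1, -3i] + 3·[3, 1-4i, 3, 1+4i]

Computing element-wise:
Z[0] = 3·(-1) + 3·(3) = 6
Z[1] = 3·(3i) + 3·(1-4i) = 3-3i
Z[2] = 3·(1) + 3·(3) = 12
Z[3] = 3·(-3i) + 3·(1+4i) = 3+3i

DFT(3x + 3y) = 3·X + 3·Y = [6, 3-3i, 12, 3+3i]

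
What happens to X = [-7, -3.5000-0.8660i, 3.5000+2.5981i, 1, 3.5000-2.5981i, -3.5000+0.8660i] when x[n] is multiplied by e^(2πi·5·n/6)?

Modulation property: DFT(ω_6^(-5n)·x[n]) = X[(k-5) mod 6], so circularly shift X by 5 positions.

X[k-5] = [-3.5000-0.8660i, 3.5000+2.5981i, 1, 3.5000-2.5981i, -3.5000+0.8660i, -7]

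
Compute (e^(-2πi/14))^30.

Since ω_14^14 = 1, powers reduce modulo 14.
30 mod 14 = 2
So ω_14^30 = ω_14^2 = e^(-2πi·2/14)

ω_14^30 = ω_14^2 = 0.6235-0.7818i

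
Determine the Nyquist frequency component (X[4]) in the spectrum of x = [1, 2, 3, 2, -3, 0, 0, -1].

X[4] = Σ(n=0 to 7) x[n] · ω_8^(4n) where ω_8 = e^(-2πi/8)
= (1)·ω_8^0 + (2)·ω_8^4 + (3)·ω_8^8 + (2)·ω_8^12 + (-3)·ω_8^16 + (0)·ω_8^20 + (0)·ω_8^24 + (-1)·ω_8^28

X[4] = -2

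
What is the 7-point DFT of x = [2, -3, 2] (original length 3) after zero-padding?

Original 3-point DFT: [1, 2.5000+4.3301i, 2.5000-4.3301i]
Zero-padded 7-point DFT provides frequency interpolation.

DFT_7([x, 0, ...]) = [1, -0.3155+0.3956i, 0.8656+3.7926i, 5.9499+2.8653i, 5.9499-2.8653i, 0.8656-3.7926i, -0.3155-0.3956i]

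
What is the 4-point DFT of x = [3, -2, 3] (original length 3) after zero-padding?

Original 3-point DFT: [4, 2.5000+4.3301i, 2.5000-4.3301i]
Zero-padded 4-point DFT provides frequency interpolation.

DFT_4([x, 0, ...]) = [4, 2i, 8, -2i]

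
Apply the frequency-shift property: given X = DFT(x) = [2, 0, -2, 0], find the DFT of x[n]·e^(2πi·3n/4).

Modulation property: DFT(ω_4^(-3n)·x[n]) = X[(k-3) mod 4], so circularly shift X by 3 positions.

X[k-3] = [0, -2, 0, 2]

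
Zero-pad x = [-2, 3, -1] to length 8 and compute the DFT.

Original 3-point DFT: [0, -3.0000-3.4641i, -3.0000+3.4641i]
Zero-padded 8-point DFT provides frequency interpolation.

DFT_8([x, 0, ...]) = [0, 0.1213-1.1213i, -1-3i, -4.1213-3.1213i, -6, -4.1213+3.1213i, -1+3i, 0.1213+1.1213i]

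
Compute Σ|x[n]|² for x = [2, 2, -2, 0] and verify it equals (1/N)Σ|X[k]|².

Time domain:
Σ|x[n]|² = |2|² + |2|² + |-2|² + |0|² = 12.0000

Frequency domain:
(1/4)Σ|X[k]|² = (1/4)(|2|² + |4-2i|² + |-2|² + |4+2i|²) = (1/4)·48.0000 = 12.0000

Both sides agree, confirming Parseval's theorem.

Σ|x[n]|² = (1/N)Σ|X[k]|² = 12.0000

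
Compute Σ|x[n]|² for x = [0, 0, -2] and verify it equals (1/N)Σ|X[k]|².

Time domain:
Σ|x[n]|² = |0|² + |0|² + |-2|² = 4.0000

Frequency domain:
(1/3)Σ|X[k]|² = (1/3)(|-2|² + |1.0000-1.7321i|² + |1.0000+1.7321i|²) = (1/3)·12.0000 = 4.0000

Both sides agree, confirming Parseval's theorem.

Σ|x[n]|² = (1/N)Σ|X[k]|² = 4.0000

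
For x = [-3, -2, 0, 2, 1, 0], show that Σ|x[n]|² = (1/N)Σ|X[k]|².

Time domain:
Σ|x[n]|² = |-3|² + |-2|² + |0|² + |2|² + |1|² + |0|² = 18.0000

Frequency domain:
(1/6)Σ|X[k]|² = (1/6)(|-2|² + |-6.5000+2.5981i|² + |-0.5000+0.8660i|² + |-2|² + |-0.5000-0.8660i|² + |-6.5000-2.5981i|²) = (1/6)·108.0000 = 18.0000

Both sides agree, confirming Parseval's theorem.

Σ|x[n]|² = (1/N)Σ|X[k]|² = 18.0000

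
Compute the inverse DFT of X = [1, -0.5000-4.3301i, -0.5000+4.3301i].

x[n] = (1/3) Σ(k=0 to 2) X[k] · e^(2πikn/3)

Computing each x[n]:
x[0] = 0
x[1] = 3
x[2] = -2

x = [0, 3, -2]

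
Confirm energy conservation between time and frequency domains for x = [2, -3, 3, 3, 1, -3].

Time domain:
Σ|x[n]|² = |2|² + |-3|² + |3|² + |3|² + |1|² + |-3|² = 41.0000

Frequency domain:
(1/6)Σ|X[k]|² = (1/6)(|3|² + |-6.0000-1.7321i|² + |6.0000+1.7321i|² + |9|² + |6.0000-1.7321i|² + |-6.0000+1.7321i|²) = (1/6)·246.0000 = 41.0000

Both sides agree, confirming Parseval's theorem.

Σ|x[n]|² = (1/N)Σ|X[k]|² = 41.0000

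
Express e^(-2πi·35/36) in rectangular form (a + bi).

ω_36^35 = e^(-2πi·35/36)
= cos(-2π·35/36) + i·sin(-2π·35/36)
= cos(-70π/36) + i·sin(-70π/36)

ω_36^35 = cos(-70π/36) + i·sin(-70π/36) = 0.9848+0.1736i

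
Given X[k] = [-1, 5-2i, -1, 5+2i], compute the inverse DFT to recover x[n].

x[n] = (1/4) Σ(k=0 to 3) X[k] · e^(2πikn/4)

Computing each x[n]:
x[0] = 2
x[1] = 1
x[2] = -3
x[3] = -1

x = [2, 1, -3, -1]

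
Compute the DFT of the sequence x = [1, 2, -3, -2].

X[k] = Σ(n=0 to 3) x[n] · ω_4^(nk)
where ω_4 = e^(-2πi/4)

Computing each X[k]:
X[0] = -2
X[1] = 4-4i
X[2] = -2
X[3] = 4+4i

X = [-2, 4-4i, -2, 4+4i]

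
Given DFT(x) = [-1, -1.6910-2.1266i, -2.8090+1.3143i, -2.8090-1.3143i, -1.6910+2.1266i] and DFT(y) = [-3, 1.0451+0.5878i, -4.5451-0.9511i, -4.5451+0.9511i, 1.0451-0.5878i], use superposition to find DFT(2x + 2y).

By linearity: DFT(2x + 2y) = 2·DFT(x) + 2·DFT(y)
= 2·[-1, -1.6910-2.1266i, -2.8090+1.3143i, -2.8090-1.3143i, -1.6910+2.1266i] + 2·[-3, 1.0451+0.5878i, -4.5451-0.9511i, -4.5451+0.9511i, 1.0451-0.5878i]

Computing element-wise:
Z[0] = 2·(-1) + 2·(-3) = -8
Z[1] = 2·(-1.6910-2.1266i) + 2·(1.0451+0.5878i) = -1.2918-3.0776i
Z[2] = 2·(-2.8090+1.3143i) + 2·(-4.5451-0.9511i) = -14.7082+0.7264i
Z[3] = 2·(-2.8090-1.3143i) + 2·(-4.5451+0.9511i) = -14.7082-0.7264i
Z[4] = 2·(-1.6910+2.1266i) + 2·(1.0451-0.5878i) = -1.2918+3.0776i

DFT(2x + 2y) = 2·X + 2·Y = [-8, -1.2918-3.0776i, -14.7082+0.7264i, -14.7082-0.7264i, -1.2918+3.0776i]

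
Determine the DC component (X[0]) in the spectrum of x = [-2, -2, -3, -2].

X[0] = Σ(n=0 to 3) x[n] · ω_4^0 = Σ x[n]
= (-2) + (-2) + (-3) + (-2)

X[0] = -9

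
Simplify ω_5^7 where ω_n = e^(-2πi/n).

Since ω_5^5 = 1, powers reduce modulo 5.
7 mod 5 = 2
So ω_5^7 = ω_5^2 = e^(-2πi·2/5)

ω_5^7 = ω_5^2 = -0.8090-0.5878i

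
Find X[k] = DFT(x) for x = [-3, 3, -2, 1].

X[k] = Σ(n=0 to 3) x[n] · ω_4^(nk)
where ω_4 = e^(-2πi/4)

Computing each X[k]:
X[0] = -1
X[1] = -1-2i
X[2] = -9
X[3] = -1+2i

X = [-1, -1-2i, -9, -1+2i]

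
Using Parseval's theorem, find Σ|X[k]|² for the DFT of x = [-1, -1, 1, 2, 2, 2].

Parseval: Σ|x[n]|² = (1/N)Σ|X[k]|², so Σ|X[k]|² = N·Σ|x[n]|² = 6·15.0000

Σ|X[k]|² = N·Σ|x[n]|² = 6·15.0000 = 90.0000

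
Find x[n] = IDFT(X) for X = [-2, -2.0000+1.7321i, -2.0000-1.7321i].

x[n] = (1/3) Σ(k=0 to 2) X[k] · e^(2πikn/3)

Computing each x[n]:
x[0] = -2
x[1] = -1
x[2] = 1

x = [-2, -1, 1]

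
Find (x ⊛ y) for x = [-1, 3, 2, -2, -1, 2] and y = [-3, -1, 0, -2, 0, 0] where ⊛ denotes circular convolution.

(x ⊛ y)[n] = Σ(m=0 to 5) x[m] · y[(n-m) mod 6]

Computing each output sample:
(x ⊛ y)[0] = 5
(x ⊛ y)[1] = -6
(x ⊛ y)[2] = -13
(x ⊛ y)[3] = 6
(x ⊛ y)[4] = -1
(x ⊛ y)[5] = -9

x ⊛ y = [5, -6, -13, 6, -1, -9]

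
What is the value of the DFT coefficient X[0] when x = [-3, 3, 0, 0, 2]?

X[0] = Σ(n=0 to 4) x[n] · ω_5^0 = Σ x[n]
= (-3) + (3) + (0) + (0) + (2)

X[0] = 2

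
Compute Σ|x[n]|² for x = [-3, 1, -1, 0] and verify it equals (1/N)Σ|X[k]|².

Time domain:
Σ|x[n]|² = |-3|² + |1|² + |-1|² + |0|² = 11.0000

Frequency domain:
(1/4)Σ|X[k]|² = (1/4)(|-3|² + |-2-1i|² + |-5|² + |-2+1i|²) = (1/4)·44.0000 = 11.0000

Both sides agree, confirming Parseval's theorem.

Σ|x[n]|² = (1/N)Σ|X[k]|² = 11.0000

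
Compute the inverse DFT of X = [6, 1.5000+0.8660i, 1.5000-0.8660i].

x[n] = (1/3) Σ(k=0 to 2) X[k] · e^(2πikn/3)

Computing each x[n]:
x[0] = 3
x[1] = 1
x[2] = 2

x = [3, 1, 2]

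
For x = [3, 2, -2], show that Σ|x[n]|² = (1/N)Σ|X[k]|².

Time domain:
Σ|x[n]|² = |3|² + |2|² + |-2|² = 17.0000

Frequency domain:
(1/3)Σ|X[k]|² = (1/3)(|3|² + |3.0000-3.4641i|² + |3.0000+3.4641i|²) = (1/3)·51.0000 = 17.0000

Both sides agree, confirming Parseval's theorem.

Σ|x[n]|² = (1/N)Σ|X[k]|² = 17.0000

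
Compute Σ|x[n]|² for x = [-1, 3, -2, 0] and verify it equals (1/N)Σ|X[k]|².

Time domain:
Σ|x[n]|² = |-1|² + |3|² + |-2|² + |0|² = 14.0000

Frequency domain:
(1/4)Σ|X[k]|² = (1/4)(|0|² + |1-3i|² + |-6|² + |1+3i|²) = (1/4)·56.0000 = 14.0000

Both sides agree, confirming Parseval's theorem.

Σ|x[n]|² = (1/N)Σ|X[k]|² = 14.0000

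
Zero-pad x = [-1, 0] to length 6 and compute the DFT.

Original 2-point DFT: [-1, -1]
Zero-padded 6-point DFT provides frequency interpolation.

DFT_6([x, 0, ...]) = [-1, -1, -1, -1, -1, -1]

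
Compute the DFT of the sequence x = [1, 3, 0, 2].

X[k] = Σ(n=0 to 3) x[n] · ω_4^(nk)
where ω_4 = e^(-2πi/4)

Computing each X[k]:
X[0] = 6
X[1] = 1-1i
X[2] = -4
X[3] = 1+1i

X = [6, 1-1i, -4, 1+1i]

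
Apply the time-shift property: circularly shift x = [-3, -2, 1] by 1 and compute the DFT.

Time shift by 1: X_shifted[k] = ω_3^(1k) · X[k]
Shifted x = [1, -3, -2]

DFT(x[n-1]) = [-4, 3.5000+0.8660i, 3.5000-0.8660i]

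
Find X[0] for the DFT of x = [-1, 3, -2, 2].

X[0] = Σ(n=0 to 3) x[n] · ω_4^0 = Σ x[n]
= (-1) + (3) + (-2) + (2)

X[0] = 2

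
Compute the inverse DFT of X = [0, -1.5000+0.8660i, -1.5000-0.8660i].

x[n] = (1/3) Σ(k=0 to 2) X[k] · e^(2πikn/3)

Computing each x[n]:
x[0] = -1
x[1] = 0
x[2] = 1

x = [-1, 0, 1]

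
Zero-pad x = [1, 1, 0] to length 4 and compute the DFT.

Original 3-point DFT: [2, 0.5000-0.8660i, 0.5000+0.8660i]
Zero-padded 4-point DFT provides frequency interpolation.

DFT_4([x, 0, ...]) = [2, 1-1i, 0, 1+1i]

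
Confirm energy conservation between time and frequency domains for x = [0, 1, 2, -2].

Time domain:
Σ|x[n]|² = |0|² + |1|² + |2|² + |-2|² = 9.0000

Frequency domain:
(1/4)Σ|X[k]|² = (1/4)(|1|² + |-2-3i|² + |3|² + |-2+3i|²) = (1/4)·36.0000 = 9.0000

Both sides agree, confirming Parseval's theorem.

Σ|x[n]|² = (1/N)Σ|X[k]|² = 9.0000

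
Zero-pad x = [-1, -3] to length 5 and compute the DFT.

Original 2-point DFT: [-4, 2]
Zero-padded 5-point DFT provides frequency interpolation.

DFT_5([x, 0, ...]) = [-4, -1.9271+2.8532i, 1.4271+1.7634i, 1.4271-1.7634i, -1.9271-2.8532i]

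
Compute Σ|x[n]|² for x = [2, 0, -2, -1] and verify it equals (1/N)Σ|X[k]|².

Time domain:
Σ|x[n]|² = |2|² + |0|² + |-2|² + |-1|² = 9.0000

Frequency domain:
(1/4)Σ|X[k]|² = (1/4)(|-1|² + |4-1i|² + |1|² + |4+1i|²) = (1/4)·36.0000 = 9.0000

Both sides agree, confirming Parseval's theorem.

Σ|x[n]|² = (1/N)Σ|X[k]|² = 9.0000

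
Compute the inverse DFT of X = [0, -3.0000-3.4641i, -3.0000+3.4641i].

x[n] = (1/3) Σ(k=0 to 2) X[k] · e^(2πikn/3)

Computing each x[n]:
x[0] = -2
x[1] = 3
x[2] = -1

x = [-2, 3, -1]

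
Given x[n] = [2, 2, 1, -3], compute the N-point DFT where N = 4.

X[k] = Σ(n=0 to 3) x[n] · ω_4^(nk)
where ω_4 = e^(-2πi/4)

Computing each X[k]:
X[0] = 2
X[1] = 1-5i
X[2] = 4
X[3] = 1+5i

X = [2, 1-5i, 4, 1+5i]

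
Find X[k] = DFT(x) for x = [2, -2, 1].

X[k] = Σ(n=0 to 2) x[n] · ω_3^(nk)
where ω_3 = e^(-2πi/3)

Computing each X[k]:
X[0] = 1
X[1] = 2.5000+2.5981i
X[2] = 2.5000-2.5981i

X = [1, 2.5000+2.5981i, 2.5000-2.5981i]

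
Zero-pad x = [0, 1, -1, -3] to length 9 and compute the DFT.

Original 4-point DFT: [-3, 1-4i, 1, 1+4i]
Zero-padded 9-point DFT provides frequency interpolation.

DFT_9([x, 0, ...]) = [-3, 2.0924+2.9401i, 2.6133-3.2409i, -3.0000-1.7321i, -0.2057+1.6133i, -0.2057-1.6133i, -3.0000+1.7321i, 2.6133+3.2409i, 2.0924-2.9401i]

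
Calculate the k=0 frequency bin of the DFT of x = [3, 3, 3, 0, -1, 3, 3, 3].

X[0] = Σ(n=0 to 7) x[n] · ω_8^0 = Σ x[n]
= (3) + (3) + (3) + (0) + (-1) + (3) + (3) + (3)

X[0] = 17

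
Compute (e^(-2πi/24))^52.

Since ω_24^24 = 1, powers reduce modulo 24.
52 mod 24 = 4
So ω_24^52 = ω_24^4 = e^(-2πi·4/24)

ω_24^52 = ω_24^4 = 0.5000-0.8660i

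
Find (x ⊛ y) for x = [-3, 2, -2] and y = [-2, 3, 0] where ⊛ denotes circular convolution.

(x ⊛ y)[n] = Σ(m=0 to 2) x[m] · y[(n-m) mod 3]

Computing each output sample:
(x ⊛ y)[0] = 0
(x ⊛ y)[1] = -13
(x ⊛ y)[2] = 10

x ⊛ y = [0, -13, 10]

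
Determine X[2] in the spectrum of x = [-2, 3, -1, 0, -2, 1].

X[2] = Σ(n=0 to 5) x[n] · ω_6^(2n) where ω_6 = e^(-2πi/6)
= (-2)·ω_6^0 + (3)·ω_6^2 + (-1)·ω_6^4 + (0)·ω_6^6 + (-2)·ω_6^8 + (1)·ω_6^10

X[2] = -2.5000-0.8660i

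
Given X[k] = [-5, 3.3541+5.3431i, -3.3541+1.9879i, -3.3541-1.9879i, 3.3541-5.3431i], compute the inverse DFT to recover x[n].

x[n] = (1/5) Σ(k=0 to 4) X[k] · e^(2πikn/5)

Computing each x[n]:
x[0] = -1
x[1] = -2
x[2] = -3
x[3] = -2
x[4] = 3

x = [-1, -2, -3, -2, 3]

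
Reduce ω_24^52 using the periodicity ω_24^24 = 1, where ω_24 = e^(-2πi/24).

Since ω_24^24 = 1, powers reduce modulo 24.
52 mod 24 = 4
So ω_24^52 = ω_24^4 = e^(-2πi·4/24)

ω_24^52 = ω_24^4 = 0.5000-0.8660i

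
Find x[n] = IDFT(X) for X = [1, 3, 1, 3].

x[n] = (1/4) Σ(k=0 to 3) X[k] · e^(2πikn/4)

Computing each x[n]:
x[0] = 2
x[1] = 0
x[2] = -1
x[3] = 0

x = [2, 0, -1, 0]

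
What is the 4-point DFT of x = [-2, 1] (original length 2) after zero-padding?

Original 2-point DFT: [-1, -3]
Zero-padded 4-point DFT provides frequency interpolation.

DFT_4([x, 0, ...]) = [-1, -2-1i, -3, -2+1i]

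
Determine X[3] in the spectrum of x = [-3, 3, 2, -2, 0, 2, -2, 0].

X[3] = Σ(n=0 to 7) x[n] · ω_8^(3n) where ω_8 = e^(-2πi/8)
= (-3)·ω_8^0 + (3)·ω_8^3 + (2)·ω_8^6 + (-2)·ω_8^9 + (0)·ω_8^12 + (2)·ω_8^15 + (-2)·ω_8^18 + (0)·ω_8^21

X[3] = -5.1213+4.7071i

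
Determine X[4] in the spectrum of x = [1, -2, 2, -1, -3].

X[4] = Σ(n=0 to 4) x[n] · ω_5^(4n) where ω_5 = e^(-2πi/5)
= (1)·ω_5^0 + (-2)·ω_5^4 + (2)·ω_5^8 + (-1)·ω_5^12 + (-3)·ω_5^16

X[4] = -1.3541+2.7144i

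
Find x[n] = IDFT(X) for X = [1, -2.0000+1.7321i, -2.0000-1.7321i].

x[n] = (1/3) Σ(k=0 to 2) X[k] · e^(2πikn/3)

Computing each x[n]:
x[0] = -1
x[1] = 0
x[2] = 2

x = [-1, 0, 2]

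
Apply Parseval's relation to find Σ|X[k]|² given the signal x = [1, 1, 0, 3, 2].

Parseval: Σ|x[n]|² = (1/N)Σ|X[k]|², so Σ|X[k]|² = N·Σ|x[n]|² = 5·15.0000

Σ|X[k]|² = N·Σ|x[n]|² = 5·15.0000 = 75.0000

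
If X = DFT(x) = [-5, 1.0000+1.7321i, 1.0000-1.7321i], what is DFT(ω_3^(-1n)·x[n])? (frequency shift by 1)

Modulation property: DFT(ω_3^(-1n)·x[n]) = X[(k-1) mod 3], so circularly shift X by 1 positions.

X[k-1] = [1.0000-1.7321i, -5, 1.0000+1.7321i]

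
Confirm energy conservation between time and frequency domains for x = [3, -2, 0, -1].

Time domain:
Σ|x[n]|² = |3|² + |-2|² + |0|² + |-1|² = 14.0000

Frequency domain:
(1/4)Σ|X[k]|² = (1/4)(|0|² + |3+1i|² + |6|² + |3-1i|²) = (1/4)·56.0000 = 14.0000

Both sides agree, confirming Parseval's theorem.

Σ|x[n]|² = (1/N)Σ|X[k]|² = 14.0000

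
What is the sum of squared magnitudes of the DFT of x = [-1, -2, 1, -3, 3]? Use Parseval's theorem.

Parseval: Σ|x[n]|² = (1/N)Σ|X[k]|², so Σ|X[k]|² = N·Σ|x[n]|² = 5·24.0000

Σ|X[k]|² = N·Σ|x[n]|² = 5·24.0000 = 120.0000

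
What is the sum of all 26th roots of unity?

Sum of all nth roots of unity equals 0 for n > 1 (geometric series with r ≠ 1).

0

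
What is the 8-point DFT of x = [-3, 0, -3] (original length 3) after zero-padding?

Original 3-point DFT: [-6, -1.5000-2.5981i, -1.5000+2.5981i]
Zero-padded 8-point DFT provides frequency interpolation.

DFT_8([x, 0, ...]) = [-6, -3+3i, 0, -3-3i, -6, -3+3i, 0, -3-3i]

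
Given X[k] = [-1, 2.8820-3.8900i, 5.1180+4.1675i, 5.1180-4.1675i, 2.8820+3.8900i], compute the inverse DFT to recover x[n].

x[n] = (1/5) Σ(k=0 to 4) X[k] · e^(2πikn/5)

Computing each x[n]:
x[0] = 3
x[1] = -1
x[2] = 2
x[3] = -3
x[4] = -2

x = [3, -1, 2, -3, -2]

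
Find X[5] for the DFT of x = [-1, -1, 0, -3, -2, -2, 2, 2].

X[5] = Σ(n=0 to 7) x[n] · ω_8^(5n) where ω_8 = e^(-2πi/8)
= (-1)·ω_8^0 + (-1)·ω_8^5 + (0)·ω_8^10 + (-3)·ω_8^15 + (-2)·ω_8^20 + (-2)·ω_8^25 + (2)·ω_8^30 + (2)·ω_8^35

X[5] = -3.2426-0.8284i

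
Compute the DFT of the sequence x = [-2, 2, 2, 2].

X[k] = Σ(n=0 to 3) x[n] · ω_4^(nk)
where ω_4 = e^(-2πi/4)

Computing each X[k]:
X[0] = 4
X[1] = -4
X[2] = -4
X[3] = -4

X = [4, -4, -4, -4]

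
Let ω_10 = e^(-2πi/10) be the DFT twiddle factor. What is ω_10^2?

ω_10^2 = e^(-2πi·2/10)
= cos(-2π·2/10) + i·sin(-2π·2/10)
= cos(-4π/10) + i·sin(-4π/10)

ω_10^2 = cos(-4π/10) + i·sin(-4π/10) = 0.3090-0.9511i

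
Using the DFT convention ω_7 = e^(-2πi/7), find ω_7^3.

ω_7^3 = e^(-2πi·3/7)
= cos(-2π·3/7) + i·sin(-2π·3/7)
= cos(-6π/7) + i·sin(-6π/7)

ω_7^3 = cos(-6π/7) + i·sin(-6π/7) = -0.9010-0.4339i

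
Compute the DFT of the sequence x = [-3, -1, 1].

X[k] = Σ(n=0 to 2) x[n] · ω_3^(nk)
where ω_3 = e^(-2πi/3)

Computing each X[k]:
X[0] = -3
X[1] = -3.0000+1.7321i
X[2] = -3.0000-1.7321i

X = [-3, -3.0000+1.7321i, -3.0000-1.7321i]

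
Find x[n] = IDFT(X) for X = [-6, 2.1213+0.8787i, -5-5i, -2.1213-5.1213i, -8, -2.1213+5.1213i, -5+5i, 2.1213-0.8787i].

x[n] = (1/8) Σ(k=0 to 7) X[k] · e^(2πikn/8)

Computing each x[n]:
x[0] = -3
x[1] = 3
x[2] = -2
x[3] = -1
x[4] = -3
x[5] = 0
x[6] = 1
x[7] = -1

x = [-3, 3, -2, -1, -3, 0, 1, -1]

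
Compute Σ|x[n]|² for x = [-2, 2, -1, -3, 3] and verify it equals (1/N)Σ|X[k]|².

Time domain:
Σ|x[n]|² = |-2|² + |2|² + |-1|² + |-3|² + |3|² = 27.0000

Frequency domain:
(1/5)Σ|X[k]|² = (1/5)(|-1|² + |2.7812-0.2245i|² + |-7.2812+2.4899i|² + |-7.2812-2.4899i|² + |2.7812+0.2245i|²) = (1/5)·135.0000 = 27.0000

Both sides agree, confirming Parseval's theorem.

Σ|x[n]|² = (1/N)Σ|X[k]|² = 27.0000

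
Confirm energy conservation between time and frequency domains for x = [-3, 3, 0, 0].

Time domain:
Σ|x[n]|² = |-3|² + |3|² + |0|² + |0|² = 18.0000

Frequency domain:
(1/4)Σ|X[k]|² = (1/4)(|0|² + |-3-3i|² + |-6|² + |-3+3i|²) = (1/4)·72.0000 = 18.0000

Both sides agree, confirming Parseval's theorem.

Σ|x[n]|² = (1/N)Σ|X[k]|² = 18.0000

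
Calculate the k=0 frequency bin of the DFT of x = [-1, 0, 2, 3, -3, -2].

X[0] = Σ(n=0 to 5) x[n] · ω_6^0 = Σ x[n]
= (-1) + (0) + (2) + (3) + (-3) + (-2)

X[0] = -1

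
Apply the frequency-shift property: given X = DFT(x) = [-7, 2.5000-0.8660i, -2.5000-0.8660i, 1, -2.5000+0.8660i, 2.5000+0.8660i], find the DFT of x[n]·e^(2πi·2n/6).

Modulation property: DFT(ω_6^(-2n)·x[n]) = X[(k-2) mod 6], so circularly shift X by 2 positions.

X[k-2] = [-2.5000+0.8660i, 2.5000+0.8660i, -7, 2.5000-0.8660i, -2.5000-0.8660i, 1]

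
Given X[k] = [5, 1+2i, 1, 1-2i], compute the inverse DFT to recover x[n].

x[n] = (1/4) Σ(k=0 to 3) X[k] · e^(2πikn/4)

Computing each x[n]:
x[0] = 2
x[1] = 0
x[2] = 1
x[3] = 2

x = [2, 0, 1, 2]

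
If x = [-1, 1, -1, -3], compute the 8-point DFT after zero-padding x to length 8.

Original 4-point DFT: [-4, -4i, 0, 4i]
Zero-padded 8-point DFT provides frequency interpolation.

DFT_8([x, 0, ...]) = [-4, 1.8284+2.4142i, -4i, -3.8284+0.4142i, 0, -3.8284-0.4142i, 4i, 1.8284-2.4142i]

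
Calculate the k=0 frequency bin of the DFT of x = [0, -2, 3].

X[0] = Σ(n=0 to 2) x[n] · ω_3^0 = Σ x[n]
= (0) + (-2) + (3)

X[0] = 1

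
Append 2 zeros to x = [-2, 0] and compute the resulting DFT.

Original 2-point DFT: [-2, -2]
Zero-padded 4-point DFT provides frequency interpolation.

DFT_4([x, 0, ...]) = [-2, -2, -2, -2]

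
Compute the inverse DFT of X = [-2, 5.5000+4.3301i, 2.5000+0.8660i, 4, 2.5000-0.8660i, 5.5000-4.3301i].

x[n] = (1/6) Σ(k=0 to 5) X[k] · e^(2πikn/6)

Computing each x[n]:
x[0] = 3
x[1] = -2
x[2] = -2
x[3] = -2
x[4] = 0
x[5] = 1

x = [3, -2, -2, -2, 0, 1]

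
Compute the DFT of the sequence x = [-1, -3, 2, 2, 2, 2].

X[k] = Σ(n=0 to 5) x[n] · ω_6^(nk)
where ω_6 = e^(-2πi/6)

Computing each X[k]:
X[0] = 4
X[1] = -5.5000+4.3301i
X[2] = -0.5000+4.3301i
X[3] = 2
X[4] = -0.5000-4.3301i
X[5] = -5.5000-4.3301i

X = [4, -5.5000+4.3301i, -0.5000+4.3301i, 2, -0.5000-4.3301i, -5.5000-4.3301i]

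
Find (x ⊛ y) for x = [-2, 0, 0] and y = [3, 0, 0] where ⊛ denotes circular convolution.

(x ⊛ y)[n] = Σ(m=0 to 2) x[m] · y[(n-m) mod 3]

Computing each output sample:
(x ⊛ y)[0] = -6
(x ⊛ y)[1] = 0
(x ⊛ y)[2] = 0

x ⊛ y = [-6, 0, 0]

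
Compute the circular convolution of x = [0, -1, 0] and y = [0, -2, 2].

(x ⊛ y)[n] = Σ(m=0 to 2) x[m] · y[(n-m) mod 3]

Computing each output sample:
(x ⊛ y)[0] = -2
(x ⊛ y)[1] = 0
(x ⊛ y)[2] = 2

x ⊛ y = [-2, 0, 2]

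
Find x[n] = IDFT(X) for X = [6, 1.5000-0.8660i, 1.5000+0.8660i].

x[n] = (1/3) Σ(k=0 to 2) X[k] · e^(2πikn/3)

Computing each x[n]:
x[0] = 3
x[1] = 2
x[2] = 1

x = [3, 2, 1]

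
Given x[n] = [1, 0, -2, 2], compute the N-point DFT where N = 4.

X[k] = Σ(n=0 to 3) x[n] · ω_4^(nk)
where ω_4 = e^(-2πi/4)

Computing each X[k]:
X[0] = 1
X[1] = 3+2i
X[2] = -3
X[3] = 3-2i

X = [1, 3+2i, -3, 3-2i]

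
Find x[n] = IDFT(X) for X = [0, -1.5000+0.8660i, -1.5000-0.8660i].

x[n] = (1/3) Σ(k=0 to 2) X[k] · e^(2πikn/3)

Computing each x[n]:
x[0] = -1
x[1] = 0
x[2] = 1

x = [-1, 0, 1]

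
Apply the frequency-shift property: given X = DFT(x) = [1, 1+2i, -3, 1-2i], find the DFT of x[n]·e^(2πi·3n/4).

Modulation property: DFT(ω_4^(-3n)·x[n]) = X[(k-3) mod 4], so circularly shift X by 3 positions.

X[k-3] = [1+2i, -3, 1-2i, 1]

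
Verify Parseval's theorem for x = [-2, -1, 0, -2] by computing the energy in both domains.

Time domain:
Σ|x[n]|² = |-2|² + |-1|² + |0|² + |-2|² = 9.0000

Frequency domain:
(1/4)Σ|X[k]|² = (1/4)(|-5|² + |-2-1i|² + |1|² + |-2+1i|²) = (1/4)·36.0000 = 9.0000

Both sides agree, confirming Parseval's theorem.

Σ|x[n]|² = (1/N)Σ|X[k]|² = 9.0000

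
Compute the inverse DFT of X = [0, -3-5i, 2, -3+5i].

x[n] = (1/4) Σ(k=0 to 3) X[k] · e^(2πikn/4)

Computing each x[n]:
x[0] = -1
x[1] = 2
x[2] = 2
x[3] = -3

x = [-1, 2, 2, -3]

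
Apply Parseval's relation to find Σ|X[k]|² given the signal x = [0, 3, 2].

Parseval: Σ|x[n]|² = (1/N)Σ|X[k]|², so Σ|X[k]|² = N·Σ|x[n]|² = 3·13.0000

Σ|X[k]|² = N·Σ|x[n]|² = 3·13.0000 = 39.0000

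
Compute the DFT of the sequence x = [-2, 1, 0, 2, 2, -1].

X[k] = Σ(n=0 to 5) x[n] · ω_6^(nk)
where ω_6 = e^(-2πi/6)

Computing each X[k]:
X[0] = 2
X[1] = -5
X[2] = -1.0000-3.4641i
X[3] = -2
X[4] = -1.0000+3.4641i
X[5] = -5

X = [2, -5, -1.0000-3.4641i, -2, -1.0000+3.4641i, -5]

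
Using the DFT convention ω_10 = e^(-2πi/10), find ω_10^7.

ω_10^7 = e^(-2πi·7/10)
= cos(-2π·7/10) + i·sin(-2π·7/10)
= cos(-14π/10) + i·sin(-14π/10)

ω_10^7 = cos(-14π/10) + i·sin(-14π/10) = -0.3090+0.9511i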